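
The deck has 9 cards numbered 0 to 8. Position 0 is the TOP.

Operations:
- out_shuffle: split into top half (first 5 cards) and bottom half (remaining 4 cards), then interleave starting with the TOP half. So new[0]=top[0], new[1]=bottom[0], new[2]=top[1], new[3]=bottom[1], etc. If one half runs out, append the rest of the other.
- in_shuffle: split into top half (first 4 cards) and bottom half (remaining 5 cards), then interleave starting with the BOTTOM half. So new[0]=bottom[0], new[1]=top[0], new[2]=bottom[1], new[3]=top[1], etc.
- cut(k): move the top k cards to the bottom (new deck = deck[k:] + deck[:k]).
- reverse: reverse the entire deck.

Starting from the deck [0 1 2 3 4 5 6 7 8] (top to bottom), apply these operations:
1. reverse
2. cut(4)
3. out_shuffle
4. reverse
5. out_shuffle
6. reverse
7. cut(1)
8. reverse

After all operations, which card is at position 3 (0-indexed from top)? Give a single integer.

Answer: 5

Derivation:
After op 1 (reverse): [8 7 6 5 4 3 2 1 0]
After op 2 (cut(4)): [4 3 2 1 0 8 7 6 5]
After op 3 (out_shuffle): [4 8 3 7 2 6 1 5 0]
After op 4 (reverse): [0 5 1 6 2 7 3 8 4]
After op 5 (out_shuffle): [0 7 5 3 1 8 6 4 2]
After op 6 (reverse): [2 4 6 8 1 3 5 7 0]
After op 7 (cut(1)): [4 6 8 1 3 5 7 0 2]
After op 8 (reverse): [2 0 7 5 3 1 8 6 4]
Position 3: card 5.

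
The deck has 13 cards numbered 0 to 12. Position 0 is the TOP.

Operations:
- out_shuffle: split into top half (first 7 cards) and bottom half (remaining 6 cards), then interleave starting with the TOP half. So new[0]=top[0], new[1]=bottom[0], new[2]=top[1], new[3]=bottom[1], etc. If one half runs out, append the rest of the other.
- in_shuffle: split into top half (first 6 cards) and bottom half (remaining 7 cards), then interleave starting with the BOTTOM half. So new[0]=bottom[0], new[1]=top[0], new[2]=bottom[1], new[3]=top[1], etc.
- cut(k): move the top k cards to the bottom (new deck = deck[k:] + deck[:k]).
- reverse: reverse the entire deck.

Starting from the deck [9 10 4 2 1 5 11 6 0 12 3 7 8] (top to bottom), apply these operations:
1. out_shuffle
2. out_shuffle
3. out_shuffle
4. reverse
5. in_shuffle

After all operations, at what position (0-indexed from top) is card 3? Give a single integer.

Answer: 8

Derivation:
After op 1 (out_shuffle): [9 6 10 0 4 12 2 3 1 7 5 8 11]
After op 2 (out_shuffle): [9 3 6 1 10 7 0 5 4 8 12 11 2]
After op 3 (out_shuffle): [9 5 3 4 6 8 1 12 10 11 7 2 0]
After op 4 (reverse): [0 2 7 11 10 12 1 8 6 4 3 5 9]
After op 5 (in_shuffle): [1 0 8 2 6 7 4 11 3 10 5 12 9]
Card 3 is at position 8.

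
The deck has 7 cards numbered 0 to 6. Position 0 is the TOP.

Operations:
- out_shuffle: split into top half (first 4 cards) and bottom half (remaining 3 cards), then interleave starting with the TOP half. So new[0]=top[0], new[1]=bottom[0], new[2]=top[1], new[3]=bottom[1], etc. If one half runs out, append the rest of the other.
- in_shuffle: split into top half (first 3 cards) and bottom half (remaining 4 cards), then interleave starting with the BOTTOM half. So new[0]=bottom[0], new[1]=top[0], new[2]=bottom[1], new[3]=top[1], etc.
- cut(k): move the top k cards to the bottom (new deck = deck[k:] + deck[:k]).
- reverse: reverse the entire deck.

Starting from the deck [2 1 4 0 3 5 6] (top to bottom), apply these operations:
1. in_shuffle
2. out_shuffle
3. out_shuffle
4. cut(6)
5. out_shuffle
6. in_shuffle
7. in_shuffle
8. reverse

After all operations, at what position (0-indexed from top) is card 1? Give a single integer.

After op 1 (in_shuffle): [0 2 3 1 5 4 6]
After op 2 (out_shuffle): [0 5 2 4 3 6 1]
After op 3 (out_shuffle): [0 3 5 6 2 1 4]
After op 4 (cut(6)): [4 0 3 5 6 2 1]
After op 5 (out_shuffle): [4 6 0 2 3 1 5]
After op 6 (in_shuffle): [2 4 3 6 1 0 5]
After op 7 (in_shuffle): [6 2 1 4 0 3 5]
After op 8 (reverse): [5 3 0 4 1 2 6]
Card 1 is at position 4.

Answer: 4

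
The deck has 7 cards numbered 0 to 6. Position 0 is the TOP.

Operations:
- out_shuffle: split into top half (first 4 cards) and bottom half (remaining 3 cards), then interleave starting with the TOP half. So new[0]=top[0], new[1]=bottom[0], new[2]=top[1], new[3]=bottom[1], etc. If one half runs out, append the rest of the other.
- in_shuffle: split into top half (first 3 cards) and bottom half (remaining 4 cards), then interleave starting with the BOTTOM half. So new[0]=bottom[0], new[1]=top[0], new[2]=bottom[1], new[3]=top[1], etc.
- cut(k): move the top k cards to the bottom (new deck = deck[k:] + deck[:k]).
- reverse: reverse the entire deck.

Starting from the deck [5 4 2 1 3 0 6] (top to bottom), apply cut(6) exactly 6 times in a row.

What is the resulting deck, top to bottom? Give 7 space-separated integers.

After op 1 (cut(6)): [6 5 4 2 1 3 0]
After op 2 (cut(6)): [0 6 5 4 2 1 3]
After op 3 (cut(6)): [3 0 6 5 4 2 1]
After op 4 (cut(6)): [1 3 0 6 5 4 2]
After op 5 (cut(6)): [2 1 3 0 6 5 4]
After op 6 (cut(6)): [4 2 1 3 0 6 5]

Answer: 4 2 1 3 0 6 5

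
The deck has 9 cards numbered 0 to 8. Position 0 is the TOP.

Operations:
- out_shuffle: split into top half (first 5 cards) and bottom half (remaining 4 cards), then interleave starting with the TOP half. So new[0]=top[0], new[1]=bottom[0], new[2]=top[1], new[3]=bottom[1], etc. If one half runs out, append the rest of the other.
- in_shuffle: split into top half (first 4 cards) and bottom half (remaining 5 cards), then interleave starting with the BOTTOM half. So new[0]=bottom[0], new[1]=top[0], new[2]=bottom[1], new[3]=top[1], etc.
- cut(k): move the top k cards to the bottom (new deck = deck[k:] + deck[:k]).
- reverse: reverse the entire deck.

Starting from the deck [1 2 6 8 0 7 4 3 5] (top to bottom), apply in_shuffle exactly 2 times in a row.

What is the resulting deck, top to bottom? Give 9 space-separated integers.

After op 1 (in_shuffle): [0 1 7 2 4 6 3 8 5]
After op 2 (in_shuffle): [4 0 6 1 3 7 8 2 5]

Answer: 4 0 6 1 3 7 8 2 5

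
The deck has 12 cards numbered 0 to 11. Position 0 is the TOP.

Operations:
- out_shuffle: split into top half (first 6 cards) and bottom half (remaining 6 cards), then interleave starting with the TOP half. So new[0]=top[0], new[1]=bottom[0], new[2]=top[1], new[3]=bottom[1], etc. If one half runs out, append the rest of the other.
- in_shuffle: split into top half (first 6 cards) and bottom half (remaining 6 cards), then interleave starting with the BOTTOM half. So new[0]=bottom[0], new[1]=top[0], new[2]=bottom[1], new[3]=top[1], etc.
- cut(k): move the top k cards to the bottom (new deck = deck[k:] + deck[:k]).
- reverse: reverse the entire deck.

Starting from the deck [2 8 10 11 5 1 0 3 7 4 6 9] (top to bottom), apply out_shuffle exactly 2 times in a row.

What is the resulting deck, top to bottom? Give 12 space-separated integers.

After op 1 (out_shuffle): [2 0 8 3 10 7 11 4 5 6 1 9]
After op 2 (out_shuffle): [2 11 0 4 8 5 3 6 10 1 7 9]

Answer: 2 11 0 4 8 5 3 6 10 1 7 9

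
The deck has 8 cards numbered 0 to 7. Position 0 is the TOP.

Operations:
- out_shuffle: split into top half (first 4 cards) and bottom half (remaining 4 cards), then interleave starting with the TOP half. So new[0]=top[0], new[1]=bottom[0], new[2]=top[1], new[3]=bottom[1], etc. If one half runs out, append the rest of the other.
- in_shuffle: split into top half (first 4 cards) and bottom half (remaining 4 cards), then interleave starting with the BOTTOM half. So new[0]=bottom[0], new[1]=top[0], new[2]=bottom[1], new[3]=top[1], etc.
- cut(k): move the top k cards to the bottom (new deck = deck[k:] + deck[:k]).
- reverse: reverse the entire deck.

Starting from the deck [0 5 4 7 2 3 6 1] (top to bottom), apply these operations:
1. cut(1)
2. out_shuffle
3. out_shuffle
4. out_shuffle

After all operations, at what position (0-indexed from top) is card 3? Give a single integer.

After op 1 (cut(1)): [5 4 7 2 3 6 1 0]
After op 2 (out_shuffle): [5 3 4 6 7 1 2 0]
After op 3 (out_shuffle): [5 7 3 1 4 2 6 0]
After op 4 (out_shuffle): [5 4 7 2 3 6 1 0]
Card 3 is at position 4.

Answer: 4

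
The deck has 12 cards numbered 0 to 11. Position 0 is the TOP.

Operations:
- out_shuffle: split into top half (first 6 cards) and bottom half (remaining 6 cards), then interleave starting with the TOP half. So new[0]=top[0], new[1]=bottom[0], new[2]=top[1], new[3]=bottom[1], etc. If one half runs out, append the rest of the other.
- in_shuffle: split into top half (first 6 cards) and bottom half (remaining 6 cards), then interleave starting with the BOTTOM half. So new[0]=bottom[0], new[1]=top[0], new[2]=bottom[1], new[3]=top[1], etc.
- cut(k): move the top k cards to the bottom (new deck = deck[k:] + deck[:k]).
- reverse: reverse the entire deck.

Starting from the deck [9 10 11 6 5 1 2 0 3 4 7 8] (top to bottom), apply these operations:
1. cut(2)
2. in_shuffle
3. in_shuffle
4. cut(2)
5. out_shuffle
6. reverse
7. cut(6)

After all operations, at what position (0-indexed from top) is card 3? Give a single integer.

After op 1 (cut(2)): [11 6 5 1 2 0 3 4 7 8 9 10]
After op 2 (in_shuffle): [3 11 4 6 7 5 8 1 9 2 10 0]
After op 3 (in_shuffle): [8 3 1 11 9 4 2 6 10 7 0 5]
After op 4 (cut(2)): [1 11 9 4 2 6 10 7 0 5 8 3]
After op 5 (out_shuffle): [1 10 11 7 9 0 4 5 2 8 6 3]
After op 6 (reverse): [3 6 8 2 5 4 0 9 7 11 10 1]
After op 7 (cut(6)): [0 9 7 11 10 1 3 6 8 2 5 4]
Card 3 is at position 6.

Answer: 6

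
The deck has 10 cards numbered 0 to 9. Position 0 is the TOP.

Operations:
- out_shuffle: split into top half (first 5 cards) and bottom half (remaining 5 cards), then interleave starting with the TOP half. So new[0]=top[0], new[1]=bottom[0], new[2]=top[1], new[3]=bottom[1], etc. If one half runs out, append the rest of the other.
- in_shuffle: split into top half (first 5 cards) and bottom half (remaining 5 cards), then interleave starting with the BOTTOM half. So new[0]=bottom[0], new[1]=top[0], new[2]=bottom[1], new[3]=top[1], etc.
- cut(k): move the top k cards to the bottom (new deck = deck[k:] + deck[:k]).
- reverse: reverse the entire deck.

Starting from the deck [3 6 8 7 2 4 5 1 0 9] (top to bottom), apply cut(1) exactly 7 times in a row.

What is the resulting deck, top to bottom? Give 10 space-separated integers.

After op 1 (cut(1)): [6 8 7 2 4 5 1 0 9 3]
After op 2 (cut(1)): [8 7 2 4 5 1 0 9 3 6]
After op 3 (cut(1)): [7 2 4 5 1 0 9 3 6 8]
After op 4 (cut(1)): [2 4 5 1 0 9 3 6 8 7]
After op 5 (cut(1)): [4 5 1 0 9 3 6 8 7 2]
After op 6 (cut(1)): [5 1 0 9 3 6 8 7 2 4]
After op 7 (cut(1)): [1 0 9 3 6 8 7 2 4 5]

Answer: 1 0 9 3 6 8 7 2 4 5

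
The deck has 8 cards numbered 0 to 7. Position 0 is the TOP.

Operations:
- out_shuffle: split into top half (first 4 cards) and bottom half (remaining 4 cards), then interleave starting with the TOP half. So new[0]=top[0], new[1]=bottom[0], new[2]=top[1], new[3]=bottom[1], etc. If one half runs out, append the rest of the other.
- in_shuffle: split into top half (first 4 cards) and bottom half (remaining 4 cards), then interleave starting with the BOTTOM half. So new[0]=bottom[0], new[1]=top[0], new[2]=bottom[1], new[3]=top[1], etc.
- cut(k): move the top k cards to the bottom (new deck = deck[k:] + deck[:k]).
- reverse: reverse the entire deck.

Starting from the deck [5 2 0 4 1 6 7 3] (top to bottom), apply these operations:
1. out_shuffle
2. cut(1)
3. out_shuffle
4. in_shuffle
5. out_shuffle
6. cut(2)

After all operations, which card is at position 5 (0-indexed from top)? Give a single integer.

Answer: 4

Derivation:
After op 1 (out_shuffle): [5 1 2 6 0 7 4 3]
After op 2 (cut(1)): [1 2 6 0 7 4 3 5]
After op 3 (out_shuffle): [1 7 2 4 6 3 0 5]
After op 4 (in_shuffle): [6 1 3 7 0 2 5 4]
After op 5 (out_shuffle): [6 0 1 2 3 5 7 4]
After op 6 (cut(2)): [1 2 3 5 7 4 6 0]
Position 5: card 4.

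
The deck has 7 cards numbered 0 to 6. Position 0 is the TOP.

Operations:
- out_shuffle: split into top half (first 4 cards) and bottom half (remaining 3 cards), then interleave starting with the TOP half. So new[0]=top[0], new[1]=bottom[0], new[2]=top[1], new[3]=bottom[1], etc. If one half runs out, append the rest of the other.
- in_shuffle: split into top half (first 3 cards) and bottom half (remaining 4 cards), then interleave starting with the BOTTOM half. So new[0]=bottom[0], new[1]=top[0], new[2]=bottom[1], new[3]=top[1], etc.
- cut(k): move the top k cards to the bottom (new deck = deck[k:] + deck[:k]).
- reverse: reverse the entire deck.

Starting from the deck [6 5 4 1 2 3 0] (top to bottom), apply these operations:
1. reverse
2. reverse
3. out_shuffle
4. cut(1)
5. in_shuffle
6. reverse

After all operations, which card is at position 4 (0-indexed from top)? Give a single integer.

Answer: 0

Derivation:
After op 1 (reverse): [0 3 2 1 4 5 6]
After op 2 (reverse): [6 5 4 1 2 3 0]
After op 3 (out_shuffle): [6 2 5 3 4 0 1]
After op 4 (cut(1)): [2 5 3 4 0 1 6]
After op 5 (in_shuffle): [4 2 0 5 1 3 6]
After op 6 (reverse): [6 3 1 5 0 2 4]
Position 4: card 0.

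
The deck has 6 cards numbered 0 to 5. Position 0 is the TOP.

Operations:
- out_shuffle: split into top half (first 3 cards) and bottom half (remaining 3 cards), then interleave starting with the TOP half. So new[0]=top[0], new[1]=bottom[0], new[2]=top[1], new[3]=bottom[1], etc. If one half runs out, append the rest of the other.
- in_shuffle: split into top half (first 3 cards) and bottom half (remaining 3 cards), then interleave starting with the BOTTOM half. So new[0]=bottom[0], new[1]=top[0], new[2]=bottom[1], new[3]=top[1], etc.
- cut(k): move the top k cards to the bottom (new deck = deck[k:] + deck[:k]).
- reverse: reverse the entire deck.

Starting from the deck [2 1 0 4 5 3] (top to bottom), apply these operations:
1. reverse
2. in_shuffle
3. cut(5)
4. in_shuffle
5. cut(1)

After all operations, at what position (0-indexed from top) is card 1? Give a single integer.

Answer: 5

Derivation:
After op 1 (reverse): [3 5 4 0 1 2]
After op 2 (in_shuffle): [0 3 1 5 2 4]
After op 3 (cut(5)): [4 0 3 1 5 2]
After op 4 (in_shuffle): [1 4 5 0 2 3]
After op 5 (cut(1)): [4 5 0 2 3 1]
Card 1 is at position 5.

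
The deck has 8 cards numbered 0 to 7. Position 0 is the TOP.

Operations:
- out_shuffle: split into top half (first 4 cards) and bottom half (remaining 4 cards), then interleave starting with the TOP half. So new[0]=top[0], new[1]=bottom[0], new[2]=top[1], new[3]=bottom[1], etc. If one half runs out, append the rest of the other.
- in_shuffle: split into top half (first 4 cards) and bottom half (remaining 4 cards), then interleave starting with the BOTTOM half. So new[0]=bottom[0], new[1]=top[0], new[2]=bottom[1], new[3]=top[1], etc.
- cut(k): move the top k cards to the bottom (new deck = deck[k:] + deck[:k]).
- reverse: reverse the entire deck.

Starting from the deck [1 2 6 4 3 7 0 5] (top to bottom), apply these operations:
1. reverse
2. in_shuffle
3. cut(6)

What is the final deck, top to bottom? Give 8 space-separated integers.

Answer: 1 3 4 5 6 0 2 7

Derivation:
After op 1 (reverse): [5 0 7 3 4 6 2 1]
After op 2 (in_shuffle): [4 5 6 0 2 7 1 3]
After op 3 (cut(6)): [1 3 4 5 6 0 2 7]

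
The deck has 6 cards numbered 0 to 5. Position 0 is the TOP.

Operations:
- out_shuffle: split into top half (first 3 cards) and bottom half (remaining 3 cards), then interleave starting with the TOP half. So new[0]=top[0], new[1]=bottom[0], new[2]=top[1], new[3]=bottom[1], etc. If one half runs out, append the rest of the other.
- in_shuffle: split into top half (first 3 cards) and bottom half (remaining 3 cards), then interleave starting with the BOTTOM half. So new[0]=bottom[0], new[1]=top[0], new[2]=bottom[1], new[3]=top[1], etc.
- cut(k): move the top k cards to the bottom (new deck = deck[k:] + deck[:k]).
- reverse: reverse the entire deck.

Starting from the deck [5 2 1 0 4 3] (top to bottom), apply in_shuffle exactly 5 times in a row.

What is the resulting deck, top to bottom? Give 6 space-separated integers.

Answer: 2 0 3 5 1 4

Derivation:
After op 1 (in_shuffle): [0 5 4 2 3 1]
After op 2 (in_shuffle): [2 0 3 5 1 4]
After op 3 (in_shuffle): [5 2 1 0 4 3]
After op 4 (in_shuffle): [0 5 4 2 3 1]
After op 5 (in_shuffle): [2 0 3 5 1 4]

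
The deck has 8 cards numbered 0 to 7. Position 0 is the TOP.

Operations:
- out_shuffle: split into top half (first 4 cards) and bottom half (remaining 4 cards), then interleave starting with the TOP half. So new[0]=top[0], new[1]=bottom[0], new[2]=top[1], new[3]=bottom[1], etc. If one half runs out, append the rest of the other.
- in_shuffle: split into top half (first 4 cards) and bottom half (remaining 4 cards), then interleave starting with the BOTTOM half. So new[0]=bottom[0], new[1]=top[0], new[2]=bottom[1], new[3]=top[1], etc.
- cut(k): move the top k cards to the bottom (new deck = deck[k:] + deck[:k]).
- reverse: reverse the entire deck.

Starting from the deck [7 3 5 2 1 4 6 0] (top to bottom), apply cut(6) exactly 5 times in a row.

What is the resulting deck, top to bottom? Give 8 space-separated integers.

Answer: 6 0 7 3 5 2 1 4

Derivation:
After op 1 (cut(6)): [6 0 7 3 5 2 1 4]
After op 2 (cut(6)): [1 4 6 0 7 3 5 2]
After op 3 (cut(6)): [5 2 1 4 6 0 7 3]
After op 4 (cut(6)): [7 3 5 2 1 4 6 0]
After op 5 (cut(6)): [6 0 7 3 5 2 1 4]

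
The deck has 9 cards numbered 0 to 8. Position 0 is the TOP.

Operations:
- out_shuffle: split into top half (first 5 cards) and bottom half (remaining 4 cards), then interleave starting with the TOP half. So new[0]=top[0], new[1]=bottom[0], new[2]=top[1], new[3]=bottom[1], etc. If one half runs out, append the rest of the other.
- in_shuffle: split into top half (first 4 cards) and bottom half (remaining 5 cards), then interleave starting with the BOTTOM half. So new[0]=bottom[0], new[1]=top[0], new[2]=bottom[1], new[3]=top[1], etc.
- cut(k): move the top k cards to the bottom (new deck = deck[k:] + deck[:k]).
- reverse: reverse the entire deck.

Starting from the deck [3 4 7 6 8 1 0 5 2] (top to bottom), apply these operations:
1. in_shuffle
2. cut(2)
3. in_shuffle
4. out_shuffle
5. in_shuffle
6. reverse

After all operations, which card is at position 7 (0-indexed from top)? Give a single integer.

Answer: 5

Derivation:
After op 1 (in_shuffle): [8 3 1 4 0 7 5 6 2]
After op 2 (cut(2)): [1 4 0 7 5 6 2 8 3]
After op 3 (in_shuffle): [5 1 6 4 2 0 8 7 3]
After op 4 (out_shuffle): [5 0 1 8 6 7 4 3 2]
After op 5 (in_shuffle): [6 5 7 0 4 1 3 8 2]
After op 6 (reverse): [2 8 3 1 4 0 7 5 6]
Position 7: card 5.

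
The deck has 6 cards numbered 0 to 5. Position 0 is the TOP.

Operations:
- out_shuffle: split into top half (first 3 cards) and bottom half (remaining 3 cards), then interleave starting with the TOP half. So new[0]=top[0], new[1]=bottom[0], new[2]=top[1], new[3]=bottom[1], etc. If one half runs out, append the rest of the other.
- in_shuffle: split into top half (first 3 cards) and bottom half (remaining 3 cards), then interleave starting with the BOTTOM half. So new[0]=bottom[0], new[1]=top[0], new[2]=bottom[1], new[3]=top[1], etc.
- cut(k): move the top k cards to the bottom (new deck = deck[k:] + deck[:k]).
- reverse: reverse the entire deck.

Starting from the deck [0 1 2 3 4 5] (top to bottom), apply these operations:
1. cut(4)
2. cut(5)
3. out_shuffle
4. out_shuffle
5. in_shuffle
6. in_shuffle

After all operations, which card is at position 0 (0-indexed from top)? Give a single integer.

Answer: 1

Derivation:
After op 1 (cut(4)): [4 5 0 1 2 3]
After op 2 (cut(5)): [3 4 5 0 1 2]
After op 3 (out_shuffle): [3 0 4 1 5 2]
After op 4 (out_shuffle): [3 1 0 5 4 2]
After op 5 (in_shuffle): [5 3 4 1 2 0]
After op 6 (in_shuffle): [1 5 2 3 0 4]
Position 0: card 1.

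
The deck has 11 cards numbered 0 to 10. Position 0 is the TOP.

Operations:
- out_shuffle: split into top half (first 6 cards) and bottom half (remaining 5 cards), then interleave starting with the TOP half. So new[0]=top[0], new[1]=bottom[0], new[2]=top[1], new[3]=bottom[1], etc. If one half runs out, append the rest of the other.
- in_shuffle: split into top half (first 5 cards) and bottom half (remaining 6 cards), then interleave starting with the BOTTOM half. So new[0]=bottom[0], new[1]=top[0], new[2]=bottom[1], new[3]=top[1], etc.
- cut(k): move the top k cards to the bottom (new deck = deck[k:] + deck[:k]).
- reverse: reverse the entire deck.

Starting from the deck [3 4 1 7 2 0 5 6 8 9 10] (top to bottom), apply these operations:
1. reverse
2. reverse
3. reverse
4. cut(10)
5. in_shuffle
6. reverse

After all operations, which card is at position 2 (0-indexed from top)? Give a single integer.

After op 1 (reverse): [10 9 8 6 5 0 2 7 1 4 3]
After op 2 (reverse): [3 4 1 7 2 0 5 6 8 9 10]
After op 3 (reverse): [10 9 8 6 5 0 2 7 1 4 3]
After op 4 (cut(10)): [3 10 9 8 6 5 0 2 7 1 4]
After op 5 (in_shuffle): [5 3 0 10 2 9 7 8 1 6 4]
After op 6 (reverse): [4 6 1 8 7 9 2 10 0 3 5]
Position 2: card 1.

Answer: 1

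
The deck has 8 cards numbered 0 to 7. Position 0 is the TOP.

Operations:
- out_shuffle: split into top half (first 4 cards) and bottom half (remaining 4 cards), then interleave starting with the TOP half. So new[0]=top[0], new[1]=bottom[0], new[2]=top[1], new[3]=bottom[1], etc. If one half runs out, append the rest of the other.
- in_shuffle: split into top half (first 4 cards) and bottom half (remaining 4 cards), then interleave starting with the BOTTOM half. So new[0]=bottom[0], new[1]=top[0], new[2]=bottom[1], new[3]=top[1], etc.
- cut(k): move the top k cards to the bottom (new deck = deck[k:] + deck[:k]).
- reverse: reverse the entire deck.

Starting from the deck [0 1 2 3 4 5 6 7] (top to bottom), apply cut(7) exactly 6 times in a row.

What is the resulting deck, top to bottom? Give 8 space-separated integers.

After op 1 (cut(7)): [7 0 1 2 3 4 5 6]
After op 2 (cut(7)): [6 7 0 1 2 3 4 5]
After op 3 (cut(7)): [5 6 7 0 1 2 3 4]
After op 4 (cut(7)): [4 5 6 7 0 1 2 3]
After op 5 (cut(7)): [3 4 5 6 7 0 1 2]
After op 6 (cut(7)): [2 3 4 5 6 7 0 1]

Answer: 2 3 4 5 6 7 0 1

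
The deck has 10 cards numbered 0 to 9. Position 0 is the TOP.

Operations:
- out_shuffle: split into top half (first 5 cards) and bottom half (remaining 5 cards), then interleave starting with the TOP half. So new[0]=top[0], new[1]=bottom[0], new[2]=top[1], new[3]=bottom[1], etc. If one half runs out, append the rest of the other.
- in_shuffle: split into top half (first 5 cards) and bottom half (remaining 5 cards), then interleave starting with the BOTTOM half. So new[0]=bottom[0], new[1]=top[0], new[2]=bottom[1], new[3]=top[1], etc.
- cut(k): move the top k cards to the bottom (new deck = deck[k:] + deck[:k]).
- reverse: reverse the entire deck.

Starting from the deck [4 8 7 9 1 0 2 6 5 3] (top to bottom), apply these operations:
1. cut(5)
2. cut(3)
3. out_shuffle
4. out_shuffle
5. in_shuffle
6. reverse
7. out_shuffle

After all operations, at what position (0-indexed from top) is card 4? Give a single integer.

After op 1 (cut(5)): [0 2 6 5 3 4 8 7 9 1]
After op 2 (cut(3)): [5 3 4 8 7 9 1 0 2 6]
After op 3 (out_shuffle): [5 9 3 1 4 0 8 2 7 6]
After op 4 (out_shuffle): [5 0 9 8 3 2 1 7 4 6]
After op 5 (in_shuffle): [2 5 1 0 7 9 4 8 6 3]
After op 6 (reverse): [3 6 8 4 9 7 0 1 5 2]
After op 7 (out_shuffle): [3 7 6 0 8 1 4 5 9 2]
Card 4 is at position 6.

Answer: 6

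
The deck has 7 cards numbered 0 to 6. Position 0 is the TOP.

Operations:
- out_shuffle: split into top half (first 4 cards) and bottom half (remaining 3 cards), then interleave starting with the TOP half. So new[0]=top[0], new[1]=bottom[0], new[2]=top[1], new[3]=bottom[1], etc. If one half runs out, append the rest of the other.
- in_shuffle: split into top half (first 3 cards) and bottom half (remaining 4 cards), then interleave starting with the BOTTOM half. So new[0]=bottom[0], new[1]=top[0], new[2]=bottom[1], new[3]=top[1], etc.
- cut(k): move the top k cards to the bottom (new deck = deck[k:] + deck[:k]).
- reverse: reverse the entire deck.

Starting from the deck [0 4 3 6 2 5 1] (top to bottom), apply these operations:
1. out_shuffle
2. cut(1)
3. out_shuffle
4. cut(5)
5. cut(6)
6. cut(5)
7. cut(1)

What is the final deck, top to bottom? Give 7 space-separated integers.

Answer: 6 5 0 3 2 1 4

Derivation:
After op 1 (out_shuffle): [0 2 4 5 3 1 6]
After op 2 (cut(1)): [2 4 5 3 1 6 0]
After op 3 (out_shuffle): [2 1 4 6 5 0 3]
After op 4 (cut(5)): [0 3 2 1 4 6 5]
After op 5 (cut(6)): [5 0 3 2 1 4 6]
After op 6 (cut(5)): [4 6 5 0 3 2 1]
After op 7 (cut(1)): [6 5 0 3 2 1 4]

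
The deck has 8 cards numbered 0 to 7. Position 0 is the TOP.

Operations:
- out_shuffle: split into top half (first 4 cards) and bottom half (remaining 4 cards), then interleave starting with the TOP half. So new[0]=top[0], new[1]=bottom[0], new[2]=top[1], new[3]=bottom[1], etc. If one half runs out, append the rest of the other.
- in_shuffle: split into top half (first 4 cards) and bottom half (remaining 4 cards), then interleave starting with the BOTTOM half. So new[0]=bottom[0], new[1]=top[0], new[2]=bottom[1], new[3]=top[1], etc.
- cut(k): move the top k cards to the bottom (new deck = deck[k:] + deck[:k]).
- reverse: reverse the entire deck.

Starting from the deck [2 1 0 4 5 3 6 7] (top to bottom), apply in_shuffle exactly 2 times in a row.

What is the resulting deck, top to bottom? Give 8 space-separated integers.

Answer: 6 5 0 2 7 3 4 1

Derivation:
After op 1 (in_shuffle): [5 2 3 1 6 0 7 4]
After op 2 (in_shuffle): [6 5 0 2 7 3 4 1]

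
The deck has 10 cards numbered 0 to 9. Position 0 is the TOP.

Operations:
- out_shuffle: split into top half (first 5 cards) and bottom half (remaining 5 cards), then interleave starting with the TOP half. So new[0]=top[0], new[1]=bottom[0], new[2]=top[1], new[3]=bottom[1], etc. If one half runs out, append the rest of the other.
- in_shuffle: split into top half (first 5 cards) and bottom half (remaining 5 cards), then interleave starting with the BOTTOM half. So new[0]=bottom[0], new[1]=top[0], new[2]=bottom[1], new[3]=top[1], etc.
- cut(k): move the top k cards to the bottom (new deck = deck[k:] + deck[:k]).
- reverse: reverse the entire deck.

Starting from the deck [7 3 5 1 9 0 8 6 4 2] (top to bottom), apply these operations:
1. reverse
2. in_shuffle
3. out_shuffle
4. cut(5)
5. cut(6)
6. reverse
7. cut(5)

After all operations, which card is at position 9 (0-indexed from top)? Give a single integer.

Answer: 4

Derivation:
After op 1 (reverse): [2 4 6 8 0 9 1 5 3 7]
After op 2 (in_shuffle): [9 2 1 4 5 6 3 8 7 0]
After op 3 (out_shuffle): [9 6 2 3 1 8 4 7 5 0]
After op 4 (cut(5)): [8 4 7 5 0 9 6 2 3 1]
After op 5 (cut(6)): [6 2 3 1 8 4 7 5 0 9]
After op 6 (reverse): [9 0 5 7 4 8 1 3 2 6]
After op 7 (cut(5)): [8 1 3 2 6 9 0 5 7 4]
Position 9: card 4.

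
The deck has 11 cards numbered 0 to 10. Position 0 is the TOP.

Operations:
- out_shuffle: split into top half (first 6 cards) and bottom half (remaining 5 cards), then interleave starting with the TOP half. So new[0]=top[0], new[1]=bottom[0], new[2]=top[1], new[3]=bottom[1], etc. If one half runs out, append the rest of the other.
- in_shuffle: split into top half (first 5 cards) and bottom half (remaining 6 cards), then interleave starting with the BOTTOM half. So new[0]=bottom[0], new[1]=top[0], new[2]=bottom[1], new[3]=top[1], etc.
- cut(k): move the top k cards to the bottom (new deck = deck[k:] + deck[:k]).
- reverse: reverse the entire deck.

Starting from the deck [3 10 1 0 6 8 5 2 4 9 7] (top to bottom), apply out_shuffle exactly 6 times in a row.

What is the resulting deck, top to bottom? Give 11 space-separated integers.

After op 1 (out_shuffle): [3 5 10 2 1 4 0 9 6 7 8]
After op 2 (out_shuffle): [3 0 5 9 10 6 2 7 1 8 4]
After op 3 (out_shuffle): [3 2 0 7 5 1 9 8 10 4 6]
After op 4 (out_shuffle): [3 9 2 8 0 10 7 4 5 6 1]
After op 5 (out_shuffle): [3 7 9 4 2 5 8 6 0 1 10]
After op 6 (out_shuffle): [3 8 7 6 9 0 4 1 2 10 5]

Answer: 3 8 7 6 9 0 4 1 2 10 5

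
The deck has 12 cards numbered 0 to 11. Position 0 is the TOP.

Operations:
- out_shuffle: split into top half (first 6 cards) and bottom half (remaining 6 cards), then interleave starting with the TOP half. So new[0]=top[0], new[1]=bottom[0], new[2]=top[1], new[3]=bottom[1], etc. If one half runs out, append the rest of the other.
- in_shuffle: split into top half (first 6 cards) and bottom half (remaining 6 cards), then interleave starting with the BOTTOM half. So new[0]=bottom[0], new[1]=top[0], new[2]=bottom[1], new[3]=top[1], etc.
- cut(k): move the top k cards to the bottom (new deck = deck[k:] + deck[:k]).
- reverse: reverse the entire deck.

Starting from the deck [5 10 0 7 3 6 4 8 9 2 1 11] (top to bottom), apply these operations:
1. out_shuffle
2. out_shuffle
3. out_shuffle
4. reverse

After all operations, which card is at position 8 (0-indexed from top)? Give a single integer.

After op 1 (out_shuffle): [5 4 10 8 0 9 7 2 3 1 6 11]
After op 2 (out_shuffle): [5 7 4 2 10 3 8 1 0 6 9 11]
After op 3 (out_shuffle): [5 8 7 1 4 0 2 6 10 9 3 11]
After op 4 (reverse): [11 3 9 10 6 2 0 4 1 7 8 5]
Position 8: card 1.

Answer: 1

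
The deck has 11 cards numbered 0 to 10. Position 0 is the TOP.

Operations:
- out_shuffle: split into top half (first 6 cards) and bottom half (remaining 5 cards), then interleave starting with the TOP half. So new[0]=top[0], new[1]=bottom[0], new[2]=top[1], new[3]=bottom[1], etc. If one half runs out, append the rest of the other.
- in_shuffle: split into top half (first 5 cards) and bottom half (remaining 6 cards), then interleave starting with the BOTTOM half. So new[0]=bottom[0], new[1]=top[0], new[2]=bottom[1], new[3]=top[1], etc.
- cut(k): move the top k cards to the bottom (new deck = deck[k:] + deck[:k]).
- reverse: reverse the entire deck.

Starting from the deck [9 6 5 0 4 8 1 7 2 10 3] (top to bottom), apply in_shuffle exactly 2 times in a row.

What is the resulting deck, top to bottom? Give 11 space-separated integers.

Answer: 5 8 2 9 0 1 10 6 4 7 3

Derivation:
After op 1 (in_shuffle): [8 9 1 6 7 5 2 0 10 4 3]
After op 2 (in_shuffle): [5 8 2 9 0 1 10 6 4 7 3]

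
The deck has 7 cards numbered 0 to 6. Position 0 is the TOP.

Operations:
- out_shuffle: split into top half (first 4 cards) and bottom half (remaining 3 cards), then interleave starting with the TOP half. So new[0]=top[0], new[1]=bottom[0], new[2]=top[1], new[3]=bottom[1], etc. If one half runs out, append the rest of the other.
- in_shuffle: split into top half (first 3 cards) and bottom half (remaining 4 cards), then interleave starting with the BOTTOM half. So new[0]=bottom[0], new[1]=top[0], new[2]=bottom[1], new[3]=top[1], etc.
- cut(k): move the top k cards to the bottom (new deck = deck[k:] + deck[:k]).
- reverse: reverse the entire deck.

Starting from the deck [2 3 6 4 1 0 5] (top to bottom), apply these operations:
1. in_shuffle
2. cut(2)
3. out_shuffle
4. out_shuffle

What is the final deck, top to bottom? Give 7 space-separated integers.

Answer: 1 0 5 2 3 6 4

Derivation:
After op 1 (in_shuffle): [4 2 1 3 0 6 5]
After op 2 (cut(2)): [1 3 0 6 5 4 2]
After op 3 (out_shuffle): [1 5 3 4 0 2 6]
After op 4 (out_shuffle): [1 0 5 2 3 6 4]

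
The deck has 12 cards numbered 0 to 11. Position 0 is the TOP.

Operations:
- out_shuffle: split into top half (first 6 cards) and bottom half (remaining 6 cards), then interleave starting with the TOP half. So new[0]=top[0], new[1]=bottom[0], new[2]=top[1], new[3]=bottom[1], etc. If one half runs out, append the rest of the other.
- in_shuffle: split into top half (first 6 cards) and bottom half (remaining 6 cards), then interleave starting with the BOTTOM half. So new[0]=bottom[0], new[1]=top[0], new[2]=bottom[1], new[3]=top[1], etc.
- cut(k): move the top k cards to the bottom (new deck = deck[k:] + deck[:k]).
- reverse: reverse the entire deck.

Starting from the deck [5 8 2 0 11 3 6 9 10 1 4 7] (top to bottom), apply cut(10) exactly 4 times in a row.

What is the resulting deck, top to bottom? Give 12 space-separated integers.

After op 1 (cut(10)): [4 7 5 8 2 0 11 3 6 9 10 1]
After op 2 (cut(10)): [10 1 4 7 5 8 2 0 11 3 6 9]
After op 3 (cut(10)): [6 9 10 1 4 7 5 8 2 0 11 3]
After op 4 (cut(10)): [11 3 6 9 10 1 4 7 5 8 2 0]

Answer: 11 3 6 9 10 1 4 7 5 8 2 0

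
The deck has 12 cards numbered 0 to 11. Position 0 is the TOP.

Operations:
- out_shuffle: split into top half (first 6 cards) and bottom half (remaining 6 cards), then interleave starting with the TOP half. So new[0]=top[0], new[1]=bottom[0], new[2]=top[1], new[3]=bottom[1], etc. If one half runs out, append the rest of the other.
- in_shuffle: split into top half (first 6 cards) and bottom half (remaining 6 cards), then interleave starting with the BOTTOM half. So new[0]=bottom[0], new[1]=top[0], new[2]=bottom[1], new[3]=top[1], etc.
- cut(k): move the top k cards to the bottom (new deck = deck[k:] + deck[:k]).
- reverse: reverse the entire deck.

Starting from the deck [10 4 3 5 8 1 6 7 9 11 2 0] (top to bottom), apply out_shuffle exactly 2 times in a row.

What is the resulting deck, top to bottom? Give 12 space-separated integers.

After op 1 (out_shuffle): [10 6 4 7 3 9 5 11 8 2 1 0]
After op 2 (out_shuffle): [10 5 6 11 4 8 7 2 3 1 9 0]

Answer: 10 5 6 11 4 8 7 2 3 1 9 0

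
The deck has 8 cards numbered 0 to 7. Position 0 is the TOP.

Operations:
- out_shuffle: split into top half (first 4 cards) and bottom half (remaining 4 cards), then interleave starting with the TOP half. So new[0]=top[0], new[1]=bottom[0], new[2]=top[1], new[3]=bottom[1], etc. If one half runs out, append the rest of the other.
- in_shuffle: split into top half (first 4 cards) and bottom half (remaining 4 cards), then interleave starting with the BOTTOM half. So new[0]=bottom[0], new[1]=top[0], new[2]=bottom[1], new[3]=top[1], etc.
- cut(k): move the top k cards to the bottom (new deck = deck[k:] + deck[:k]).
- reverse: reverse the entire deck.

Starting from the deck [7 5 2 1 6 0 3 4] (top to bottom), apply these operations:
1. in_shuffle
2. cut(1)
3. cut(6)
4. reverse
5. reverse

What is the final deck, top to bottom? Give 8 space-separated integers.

Answer: 1 6 7 0 5 3 2 4

Derivation:
After op 1 (in_shuffle): [6 7 0 5 3 2 4 1]
After op 2 (cut(1)): [7 0 5 3 2 4 1 6]
After op 3 (cut(6)): [1 6 7 0 5 3 2 4]
After op 4 (reverse): [4 2 3 5 0 7 6 1]
After op 5 (reverse): [1 6 7 0 5 3 2 4]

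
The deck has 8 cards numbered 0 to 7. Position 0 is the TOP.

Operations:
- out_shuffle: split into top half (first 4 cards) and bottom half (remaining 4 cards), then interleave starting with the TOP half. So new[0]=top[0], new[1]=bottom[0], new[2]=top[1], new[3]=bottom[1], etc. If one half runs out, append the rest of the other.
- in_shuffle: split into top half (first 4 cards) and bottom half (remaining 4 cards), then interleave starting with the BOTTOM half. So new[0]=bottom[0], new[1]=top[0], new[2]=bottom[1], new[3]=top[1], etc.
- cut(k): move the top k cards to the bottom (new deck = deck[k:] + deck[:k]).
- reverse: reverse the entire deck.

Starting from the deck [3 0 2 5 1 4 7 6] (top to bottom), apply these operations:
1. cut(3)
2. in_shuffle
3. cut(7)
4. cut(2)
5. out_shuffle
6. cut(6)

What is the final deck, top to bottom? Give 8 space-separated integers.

After op 1 (cut(3)): [5 1 4 7 6 3 0 2]
After op 2 (in_shuffle): [6 5 3 1 0 4 2 7]
After op 3 (cut(7)): [7 6 5 3 1 0 4 2]
After op 4 (cut(2)): [5 3 1 0 4 2 7 6]
After op 5 (out_shuffle): [5 4 3 2 1 7 0 6]
After op 6 (cut(6)): [0 6 5 4 3 2 1 7]

Answer: 0 6 5 4 3 2 1 7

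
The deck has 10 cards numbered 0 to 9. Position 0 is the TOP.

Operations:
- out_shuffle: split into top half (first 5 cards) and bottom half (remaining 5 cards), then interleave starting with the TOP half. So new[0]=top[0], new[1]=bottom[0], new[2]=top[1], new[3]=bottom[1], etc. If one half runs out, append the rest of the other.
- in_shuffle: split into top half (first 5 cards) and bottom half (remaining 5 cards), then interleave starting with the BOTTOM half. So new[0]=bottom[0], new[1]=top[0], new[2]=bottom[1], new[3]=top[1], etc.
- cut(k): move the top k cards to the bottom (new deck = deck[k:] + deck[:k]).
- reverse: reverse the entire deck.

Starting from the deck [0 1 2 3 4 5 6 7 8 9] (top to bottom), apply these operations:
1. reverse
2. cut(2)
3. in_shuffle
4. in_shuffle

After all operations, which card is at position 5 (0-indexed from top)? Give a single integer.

After op 1 (reverse): [9 8 7 6 5 4 3 2 1 0]
After op 2 (cut(2)): [7 6 5 4 3 2 1 0 9 8]
After op 3 (in_shuffle): [2 7 1 6 0 5 9 4 8 3]
After op 4 (in_shuffle): [5 2 9 7 4 1 8 6 3 0]
Position 5: card 1.

Answer: 1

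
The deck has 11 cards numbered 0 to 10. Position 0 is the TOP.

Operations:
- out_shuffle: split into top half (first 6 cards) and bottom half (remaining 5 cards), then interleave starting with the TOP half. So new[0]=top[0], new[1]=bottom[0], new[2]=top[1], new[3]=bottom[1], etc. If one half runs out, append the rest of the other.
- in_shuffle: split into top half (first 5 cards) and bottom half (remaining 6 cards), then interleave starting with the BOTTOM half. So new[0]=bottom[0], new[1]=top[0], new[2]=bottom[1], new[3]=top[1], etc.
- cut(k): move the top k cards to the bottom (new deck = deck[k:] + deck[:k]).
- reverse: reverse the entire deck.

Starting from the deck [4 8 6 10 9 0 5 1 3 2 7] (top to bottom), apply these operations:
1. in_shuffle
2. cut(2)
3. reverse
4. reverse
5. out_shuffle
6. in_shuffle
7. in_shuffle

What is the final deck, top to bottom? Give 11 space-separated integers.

Answer: 8 7 3 5 9 6 4 2 1 0 10

Derivation:
After op 1 (in_shuffle): [0 4 5 8 1 6 3 10 2 9 7]
After op 2 (cut(2)): [5 8 1 6 3 10 2 9 7 0 4]
After op 3 (reverse): [4 0 7 9 2 10 3 6 1 8 5]
After op 4 (reverse): [5 8 1 6 3 10 2 9 7 0 4]
After op 5 (out_shuffle): [5 2 8 9 1 7 6 0 3 4 10]
After op 6 (in_shuffle): [7 5 6 2 0 8 3 9 4 1 10]
After op 7 (in_shuffle): [8 7 3 5 9 6 4 2 1 0 10]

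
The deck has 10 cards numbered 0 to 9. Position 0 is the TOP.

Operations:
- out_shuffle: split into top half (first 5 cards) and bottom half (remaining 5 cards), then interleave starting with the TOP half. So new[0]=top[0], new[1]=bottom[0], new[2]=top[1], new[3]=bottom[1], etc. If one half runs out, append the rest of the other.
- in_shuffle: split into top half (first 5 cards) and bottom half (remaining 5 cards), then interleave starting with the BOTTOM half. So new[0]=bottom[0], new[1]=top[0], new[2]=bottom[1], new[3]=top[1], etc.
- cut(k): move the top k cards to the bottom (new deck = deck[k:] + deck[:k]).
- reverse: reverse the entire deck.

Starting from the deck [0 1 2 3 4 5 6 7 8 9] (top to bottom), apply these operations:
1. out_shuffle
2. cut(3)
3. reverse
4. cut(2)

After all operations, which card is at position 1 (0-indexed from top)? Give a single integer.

After op 1 (out_shuffle): [0 5 1 6 2 7 3 8 4 9]
After op 2 (cut(3)): [6 2 7 3 8 4 9 0 5 1]
After op 3 (reverse): [1 5 0 9 4 8 3 7 2 6]
After op 4 (cut(2)): [0 9 4 8 3 7 2 6 1 5]
Position 1: card 9.

Answer: 9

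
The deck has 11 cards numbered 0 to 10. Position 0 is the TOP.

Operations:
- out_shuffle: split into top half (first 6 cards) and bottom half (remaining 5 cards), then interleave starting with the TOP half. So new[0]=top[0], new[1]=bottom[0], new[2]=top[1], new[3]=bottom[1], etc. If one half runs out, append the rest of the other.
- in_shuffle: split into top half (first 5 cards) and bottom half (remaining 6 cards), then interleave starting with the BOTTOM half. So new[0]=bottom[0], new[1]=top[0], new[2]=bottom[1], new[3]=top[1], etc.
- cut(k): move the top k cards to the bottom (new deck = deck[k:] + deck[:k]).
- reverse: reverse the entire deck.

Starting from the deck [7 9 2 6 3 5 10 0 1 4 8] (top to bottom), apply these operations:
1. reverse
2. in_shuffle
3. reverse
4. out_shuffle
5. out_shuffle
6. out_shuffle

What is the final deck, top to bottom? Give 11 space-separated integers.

Answer: 7 4 0 5 6 9 8 1 10 3 2

Derivation:
After op 1 (reverse): [8 4 1 0 10 5 3 6 2 9 7]
After op 2 (in_shuffle): [5 8 3 4 6 1 2 0 9 10 7]
After op 3 (reverse): [7 10 9 0 2 1 6 4 3 8 5]
After op 4 (out_shuffle): [7 6 10 4 9 3 0 8 2 5 1]
After op 5 (out_shuffle): [7 0 6 8 10 2 4 5 9 1 3]
After op 6 (out_shuffle): [7 4 0 5 6 9 8 1 10 3 2]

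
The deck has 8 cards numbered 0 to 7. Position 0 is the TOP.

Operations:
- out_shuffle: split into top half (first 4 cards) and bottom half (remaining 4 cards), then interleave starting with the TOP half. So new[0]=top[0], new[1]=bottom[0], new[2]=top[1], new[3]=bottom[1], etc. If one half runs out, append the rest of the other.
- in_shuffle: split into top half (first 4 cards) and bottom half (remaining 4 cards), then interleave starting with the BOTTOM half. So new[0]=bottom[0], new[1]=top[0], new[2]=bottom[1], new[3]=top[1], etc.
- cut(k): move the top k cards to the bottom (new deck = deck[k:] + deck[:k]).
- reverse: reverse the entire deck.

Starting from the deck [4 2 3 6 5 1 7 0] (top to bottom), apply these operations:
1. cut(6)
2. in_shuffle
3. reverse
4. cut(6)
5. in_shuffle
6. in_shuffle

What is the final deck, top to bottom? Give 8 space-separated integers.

After op 1 (cut(6)): [7 0 4 2 3 6 5 1]
After op 2 (in_shuffle): [3 7 6 0 5 4 1 2]
After op 3 (reverse): [2 1 4 5 0 6 7 3]
After op 4 (cut(6)): [7 3 2 1 4 5 0 6]
After op 5 (in_shuffle): [4 7 5 3 0 2 6 1]
After op 6 (in_shuffle): [0 4 2 7 6 5 1 3]

Answer: 0 4 2 7 6 5 1 3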